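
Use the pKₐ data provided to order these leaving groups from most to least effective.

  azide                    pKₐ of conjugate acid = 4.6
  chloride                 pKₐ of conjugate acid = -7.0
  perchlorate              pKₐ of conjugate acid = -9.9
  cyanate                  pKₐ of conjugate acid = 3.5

Lower conjugate-acid pKₐ ⇒ weaker base ⇒ better leaving group.
Sorting by the given values: perchlorate (-9.9), chloride (-7.0), cyanate (3.5), azide (4.6).

perchlorate > chloride > cyanate > azide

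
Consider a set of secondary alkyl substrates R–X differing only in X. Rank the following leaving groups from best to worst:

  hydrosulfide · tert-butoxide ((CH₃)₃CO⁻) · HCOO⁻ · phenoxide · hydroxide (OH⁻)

HCOO⁻: pKₐ(HCOOH) ≈ 3.8
hydrosulfide: pKₐ(H₂S) ≈ 7
phenoxide: pKₐ(C₆H₅OH (phenol)) ≈ 10
hydroxide (OH⁻): pKₐ(H₂O) ≈ 15.7
tert-butoxide ((CH₃)₃CO⁻): pKₐ(t-BuOH) ≈ 18

HCOO⁻ > hydrosulfide > phenoxide > hydroxide (OH⁻) > tert-butoxide ((CH₃)₃CO⁻)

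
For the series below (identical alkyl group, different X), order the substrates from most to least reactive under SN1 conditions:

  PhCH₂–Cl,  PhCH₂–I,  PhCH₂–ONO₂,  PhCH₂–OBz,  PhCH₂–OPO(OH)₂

PhCH₂–I > PhCH₂–Cl > PhCH₂–ONO₂ > PhCH₂–OPO(OH)₂ > PhCH₂–OBz

Identical carbon frameworks mean the comparison reduces to leaving-group quality.
A good leaving group is a weak base: the lower the pKₐ of its conjugate acid, the more readily it departs.
PhCH₂–I loses I⁻: pKₐ(HI) ≈ -10
PhCH₂–Cl loses Cl⁻: pKₐ(HCl) ≈ -7
PhCH₂–ONO₂ loses NO₃⁻: pKₐ(HNO₃) ≈ -1.3
PhCH₂–OPO(OH)₂ loses H₂PO₄⁻: pKₐ(H₃PO₄) ≈ 2.1
PhCH₂–OBz loses PhCOO⁻: pKₐ(C₆H₅COOH) ≈ 4.2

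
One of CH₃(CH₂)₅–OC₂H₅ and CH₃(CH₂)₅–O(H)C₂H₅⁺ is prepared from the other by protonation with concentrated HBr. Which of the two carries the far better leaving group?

From CH₃(CH₂)₅–OC₂H₅ the departing group would be CH₃CH₂O⁻ (pKₐ(CH₃CH₂OH) ≈ 16). Strong base; alkoxides do not leave unassisted.
From CH₃(CH₂)₅–O(H)C₂H₅⁺ the leaving group is R'OH (pKₐ(R'OH₂⁺) ≈ -2.4). Neutral; leaves from a protonated ether (an oxonium ion, R–O(H)R'⁺).
Protonation with concentrated HBr works by allowing neutral ethanol, rather than ethoxide, to depart, making CH₃(CH₂)₅–O(H)C₂H₅⁺ enormously more reactive.

CH₃(CH₂)₅–O(H)C₂H₅⁺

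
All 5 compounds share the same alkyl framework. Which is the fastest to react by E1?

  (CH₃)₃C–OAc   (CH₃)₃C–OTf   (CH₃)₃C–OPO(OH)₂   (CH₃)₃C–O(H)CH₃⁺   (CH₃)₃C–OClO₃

(CH₃)₃C–OTf

Same R in every case — rank the leaving groups.
A good leaving group is a weak base: the lower the pKₐ of its conjugate acid, the more readily it departs.
(CH₃)₃C–OTf loses OTf⁻: pKₐ(CF₃SO₃H (triflic acid)) ≈ -14
(CH₃)₃C–OClO₃ loses ClO₄⁻: pKₐ(HClO₄) ≈ -10
(CH₃)₃C–O(H)CH₃⁺ loses R'OH: pKₐ(R'OH₂⁺) ≈ -2.4
(CH₃)₃C–OPO(OH)₂ loses H₂PO₄⁻: pKₐ(H₃PO₄) ≈ 2.1
(CH₃)₃C–OAc loses AcO⁻: pKₐ(CH₃COOH) ≈ 4.8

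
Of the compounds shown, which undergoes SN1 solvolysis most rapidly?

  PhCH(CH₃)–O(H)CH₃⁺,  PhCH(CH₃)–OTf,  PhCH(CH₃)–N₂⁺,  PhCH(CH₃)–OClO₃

PhCH(CH₃)–N₂⁺

With the same alkyl group throughout, only the leaving group differentiates the rates.
Rank by basicity of the departing species: weakest base leaves most easily.
PhCH(CH₃)–N₂⁺ loses N₂: no meaningful conjugate acid; N₂ departs as an exceptionally stable neutral molecule
PhCH(CH₃)–OTf loses OTf⁻: pKₐ(CF₃SO₃H (triflic acid)) ≈ -14
PhCH(CH₃)–OClO₃ loses ClO₄⁻: pKₐ(HClO₄) ≈ -10
PhCH(CH₃)–O(H)CH₃⁺ loses R'OH: pKₐ(R'OH₂⁺) ≈ -2.4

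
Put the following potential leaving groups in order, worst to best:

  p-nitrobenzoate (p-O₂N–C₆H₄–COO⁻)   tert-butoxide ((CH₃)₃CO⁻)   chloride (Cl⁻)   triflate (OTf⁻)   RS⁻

tert-butoxide ((CH₃)₃CO⁻) < RS⁻ < p-nitrobenzoate (p-O₂N–C₆H₄–COO⁻) < chloride (Cl⁻) < triflate (OTf⁻)

The more stable X⁻ (or X) is on its own — i.e. the weaker a base it is — the better a leaving group it makes.
triflate (OTf⁻): pKₐ(CF₃SO₃H (triflic acid)) ≈ -14
chloride (Cl⁻): pKₐ(HCl) ≈ -7
p-nitrobenzoate (p-O₂N–C₆H₄–COO⁻): pKₐ(p-nitrobenzoic acid) ≈ 3.4
RS⁻: pKₐ(RSH (a thiol)) ≈ 10.5
tert-butoxide ((CH₃)₃CO⁻): pKₐ(t-BuOH) ≈ 18
The question asks for worst first, so the sequence is read in increasing leaving-group ability.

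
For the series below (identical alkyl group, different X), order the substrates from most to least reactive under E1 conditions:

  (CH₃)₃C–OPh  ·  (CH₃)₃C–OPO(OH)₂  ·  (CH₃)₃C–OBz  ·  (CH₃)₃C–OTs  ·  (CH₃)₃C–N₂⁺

(CH₃)₃C–N₂⁺ > (CH₃)₃C–OTs > (CH₃)₃C–OPO(OH)₂ > (CH₃)₃C–OBz > (CH₃)₃C–OPh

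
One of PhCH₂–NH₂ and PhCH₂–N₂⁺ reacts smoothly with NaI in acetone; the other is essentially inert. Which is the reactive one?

PhCH₂–N₂⁺

From PhCH₂–NH₂ the departing group would be NH₂⁻ (pKₐ(NH₃) ≈ 38). Extremely strong base; never a leaving group.
From PhCH₂–N₂⁺ the leaving group is N₂ (no meaningful conjugate acid; N₂ departs as an exceptionally stable neutral molecule).
(In practice PhCH₂–N₂⁺ is made from PhCH₂–NH₂ by diazotisation (NaNO₂ / HCl, 0 °C), generating a diazonium salt that expels N₂.)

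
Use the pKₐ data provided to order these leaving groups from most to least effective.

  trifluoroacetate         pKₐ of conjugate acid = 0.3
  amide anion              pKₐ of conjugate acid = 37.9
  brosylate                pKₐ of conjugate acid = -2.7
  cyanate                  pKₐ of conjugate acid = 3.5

brosylate > trifluoroacetate > cyanate > amide anion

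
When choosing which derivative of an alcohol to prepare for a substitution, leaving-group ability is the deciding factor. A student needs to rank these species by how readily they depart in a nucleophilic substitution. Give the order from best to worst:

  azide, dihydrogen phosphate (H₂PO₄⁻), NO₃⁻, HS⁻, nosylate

nosylate > NO₃⁻ > dihydrogen phosphate (H₂PO₄⁻) > azide > HS⁻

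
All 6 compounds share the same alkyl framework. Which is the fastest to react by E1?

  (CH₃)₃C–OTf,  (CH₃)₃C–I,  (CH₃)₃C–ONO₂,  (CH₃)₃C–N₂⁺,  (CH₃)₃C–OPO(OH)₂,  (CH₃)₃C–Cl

(CH₃)₃C–N₂⁺

Identical carbon frameworks mean the comparison reduces to leaving-group quality.
Rank by basicity of the departing species: weakest base leaves most easily.
(CH₃)₃C–N₂⁺ loses N₂: no meaningful conjugate acid; N₂ departs as an exceptionally stable neutral molecule
(CH₃)₃C–OTf loses OTf⁻: pKₐ(CF₃SO₃H (triflic acid)) ≈ -14
(CH₃)₃C–I loses I⁻: pKₐ(HI) ≈ -10
(CH₃)₃C–Cl loses Cl⁻: pKₐ(HCl) ≈ -7
(CH₃)₃C–ONO₂ loses NO₃⁻: pKₐ(HNO₃) ≈ -1.3
(CH₃)₃C–OPO(OH)₂ loses H₂PO₄⁻: pKₐ(H₃PO₄) ≈ 2.1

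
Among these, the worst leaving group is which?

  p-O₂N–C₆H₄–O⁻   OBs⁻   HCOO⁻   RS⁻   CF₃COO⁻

OBs⁻: pKₐ(p-BrC₆H₄SO₃H) ≈ -2.8
CF₃COO⁻: pKₐ(CF₃COOH) ≈ 0.2
HCOO⁻: pKₐ(HCOOH) ≈ 3.8
p-O₂N–C₆H₄–O⁻: pKₐ(p-nitrophenol) ≈ 7.2
RS⁻: pKₐ(RSH (a thiol)) ≈ 10.5

RS⁻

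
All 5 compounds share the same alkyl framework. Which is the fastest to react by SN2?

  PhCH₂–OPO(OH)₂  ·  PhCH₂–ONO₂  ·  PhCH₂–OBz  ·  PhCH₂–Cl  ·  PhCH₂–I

PhCH₂–I

The skeletons are identical, so relative rate is governed entirely by leaving-group ability.
Leaving-group ability tracks the stability of the departed species; conjugate-acid pKₐ is the usual yardstick (lower pKₐ → better LG).
PhCH₂–I loses I⁻: pKₐ(HI) ≈ -10
PhCH₂–Cl loses Cl⁻: pKₐ(HCl) ≈ -7
PhCH₂–ONO₂ loses NO₃⁻: pKₐ(HNO₃) ≈ -1.3
PhCH₂–OPO(OH)₂ loses H₂PO₄⁻: pKₐ(H₃PO₄) ≈ 2.1
PhCH₂–OBz loses PhCOO⁻: pKₐ(C₆H₅COOH) ≈ 4.2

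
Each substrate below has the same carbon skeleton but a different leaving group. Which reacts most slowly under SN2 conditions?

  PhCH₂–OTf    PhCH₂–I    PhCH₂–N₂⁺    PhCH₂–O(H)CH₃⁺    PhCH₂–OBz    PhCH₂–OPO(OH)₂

The skeletons are identical, so relative rate is governed entirely by leaving-group ability.
A good leaving group is a weak base: the lower the pKₐ of its conjugate acid, the more readily it departs.
PhCH₂–N₂⁺ loses N₂: no meaningful conjugate acid; N₂ departs as an exceptionally stable neutral molecule
PhCH₂–OTf loses OTf⁻: pKₐ(CF₃SO₃H (triflic acid)) ≈ -14
PhCH₂–I loses I⁻: pKₐ(HI) ≈ -10
PhCH₂–O(H)CH₃⁺ loses R'OH: pKₐ(R'OH₂⁺) ≈ -2.4
PhCH₂–OPO(OH)₂ loses H₂PO₄⁻: pKₐ(H₃PO₄) ≈ 2.1
PhCH₂–OBz loses PhCOO⁻: pKₐ(C₆H₅COOH) ≈ 4.2

PhCH₂–OBz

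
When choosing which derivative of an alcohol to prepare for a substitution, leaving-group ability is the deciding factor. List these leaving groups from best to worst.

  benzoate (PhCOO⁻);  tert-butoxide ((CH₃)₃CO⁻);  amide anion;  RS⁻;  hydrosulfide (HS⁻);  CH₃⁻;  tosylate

Rank by basicity of the departing species: weakest base leaves most easily.
tosylate: pKₐ(p-CH₃C₆H₄SO₃H (TsOH)) ≈ -2.8
benzoate (PhCOO⁻): pKₐ(C₆H₅COOH) ≈ 4.2
hydrosulfide (HS⁻): pKₐ(H₂S) ≈ 7
RS⁻: pKₐ(RSH (a thiol)) ≈ 10.5
tert-butoxide ((CH₃)₃CO⁻): pKₐ(t-BuOH) ≈ 18
amide anion: pKₐ(NH₃) ≈ 38
CH₃⁻: pKₐ(CH₄) ≈ 48

tosylate > benzoate (PhCOO⁻) > hydrosulfide (HS⁻) > RS⁻ > tert-butoxide ((CH₃)₃CO⁻) > amide anion > CH₃⁻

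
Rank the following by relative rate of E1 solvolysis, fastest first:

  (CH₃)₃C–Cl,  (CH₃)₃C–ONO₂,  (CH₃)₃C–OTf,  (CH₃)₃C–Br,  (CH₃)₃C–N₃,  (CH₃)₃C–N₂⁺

With the same alkyl group throughout, only the leaving group differentiates the rates.
Leaving-group ability tracks the stability of the departed species; conjugate-acid pKₐ is the usual yardstick (lower pKₐ → better LG).
(CH₃)₃C–N₂⁺ loses N₂: no meaningful conjugate acid; N₂ departs as an exceptionally stable neutral molecule
(CH₃)₃C–OTf loses OTf⁻: pKₐ(CF₃SO₃H (triflic acid)) ≈ -14
(CH₃)₃C–Br loses Br⁻: pKₐ(HBr) ≈ -9
(CH₃)₃C–Cl loses Cl⁻: pKₐ(HCl) ≈ -7
(CH₃)₃C–ONO₂ loses NO₃⁻: pKₐ(HNO₃) ≈ -1.3
(CH₃)₃C–N₃ loses N₃⁻: pKₐ(HN₃) ≈ 4.7

(CH₃)₃C–N₂⁺ > (CH₃)₃C–OTf > (CH₃)₃C–Br > (CH₃)₃C–Cl > (CH₃)₃C–ONO₂ > (CH₃)₃C–N₃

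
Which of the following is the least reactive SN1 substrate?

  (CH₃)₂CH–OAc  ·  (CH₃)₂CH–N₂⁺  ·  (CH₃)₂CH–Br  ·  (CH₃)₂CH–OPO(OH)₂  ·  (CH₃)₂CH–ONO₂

Identical carbon frameworks mean the comparison reduces to leaving-group quality.
Rank by basicity of the departing species: weakest base leaves most easily.
(CH₃)₂CH–N₂⁺ loses N₂: no meaningful conjugate acid; N₂ departs as an exceptionally stable neutral molecule
(CH₃)₂CH–Br loses Br⁻: pKₐ(HBr) ≈ -9
(CH₃)₂CH–ONO₂ loses NO₃⁻: pKₐ(HNO₃) ≈ -1.3
(CH₃)₂CH–OPO(OH)₂ loses H₂PO₄⁻: pKₐ(H₃PO₄) ≈ 2.1
(CH₃)₂CH–OAc loses AcO⁻: pKₐ(CH₃COOH) ≈ 4.8

(CH₃)₂CH–OAc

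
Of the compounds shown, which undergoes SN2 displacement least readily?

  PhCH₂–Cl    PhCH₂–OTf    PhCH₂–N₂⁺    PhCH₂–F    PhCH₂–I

Same R in every case — rank the leaving groups.
A good leaving group is a weak base: the lower the pKₐ of its conjugate acid, the more readily it departs.
PhCH₂–N₂⁺ loses N₂: no meaningful conjugate acid; N₂ departs as an exceptionally stable neutral molecule
PhCH₂–OTf loses OTf⁻: pKₐ(CF₃SO₃H (triflic acid)) ≈ -14
PhCH₂–I loses I⁻: pKₐ(HI) ≈ -10
PhCH₂–Cl loses Cl⁻: pKₐ(HCl) ≈ -7
PhCH₂–F loses F⁻: pKₐ(HF) ≈ 3.2

PhCH₂–F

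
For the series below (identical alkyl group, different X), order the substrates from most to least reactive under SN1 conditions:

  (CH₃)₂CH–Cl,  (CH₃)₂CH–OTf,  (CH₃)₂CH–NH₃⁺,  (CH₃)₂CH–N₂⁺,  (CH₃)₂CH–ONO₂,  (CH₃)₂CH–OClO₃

With the same alkyl group throughout, only the leaving group differentiates the rates.
A good leaving group is a weak base: the lower the pKₐ of its conjugate acid, the more readily it departs.
(CH₃)₂CH–N₂⁺ loses N₂: no meaningful conjugate acid; N₂ departs as an exceptionally stable neutral molecule
(CH₃)₂CH–OTf loses OTf⁻: pKₐ(CF₃SO₃H (triflic acid)) ≈ -14
(CH₃)₂CH–OClO₃ loses ClO₄⁻: pKₐ(HClO₄) ≈ -10
(CH₃)₂CH–Cl loses Cl⁻: pKₐ(HCl) ≈ -7
(CH₃)₂CH–ONO₂ loses NO₃⁻: pKₐ(HNO₃) ≈ -1.3
(CH₃)₂CH–NH₃⁺ loses NH₃: pKₐ(NH₄⁺) ≈ 9.2

(CH₃)₂CH–N₂⁺ > (CH₃)₂CH–OTf > (CH₃)₂CH–OClO₃ > (CH₃)₂CH–Cl > (CH₃)₂CH–ONO₂ > (CH₃)₂CH–NH₃⁺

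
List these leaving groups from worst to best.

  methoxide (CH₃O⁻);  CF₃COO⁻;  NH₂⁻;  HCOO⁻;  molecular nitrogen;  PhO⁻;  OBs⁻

NH₂⁻ < methoxide (CH₃O⁻) < PhO⁻ < HCOO⁻ < CF₃COO⁻ < OBs⁻ < molecular nitrogen

A good leaving group is a weak base: the lower the pKₐ of its conjugate acid, the more readily it departs.
molecular nitrogen: no meaningful conjugate acid; N₂ departs as an exceptionally stable neutral molecule
OBs⁻: pKₐ(p-BrC₆H₄SO₃H) ≈ -2.8 — arenesulfonate with a p-bromo substituent
CF₃COO⁻: pKₐ(CF₃COOH) ≈ 0.2 — strongly electron-withdrawing CF₃ stabilises the carboxylate
HCOO⁻: pKₐ(HCOOH) ≈ 3.8 — resonance-stabilised carboxylate
PhO⁻: pKₐ(C₆H₅OH (phenol)) ≈ 10
methoxide (CH₃O⁻): pKₐ(CH₃OH) ≈ 15.5 — strong base; alkoxides do not leave unassisted
NH₂⁻: pKₐ(NH₃) ≈ 38
Listed from poorest to best leaving group as asked.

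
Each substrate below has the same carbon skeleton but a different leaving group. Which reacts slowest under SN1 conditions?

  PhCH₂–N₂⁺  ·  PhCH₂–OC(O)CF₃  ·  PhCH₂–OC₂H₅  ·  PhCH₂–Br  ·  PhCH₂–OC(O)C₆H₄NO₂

PhCH₂–OC₂H₅

Same R in every case — rank the leaving groups.
Rank by basicity of the departing species: weakest base leaves most easily.
PhCH₂–N₂⁺ loses N₂: no meaningful conjugate acid; N₂ departs as an exceptionally stable neutral molecule
PhCH₂–Br loses Br⁻: pKₐ(HBr) ≈ -9
PhCH₂–OC(O)CF₃ loses CF₃COO⁻: pKₐ(CF₃COOH) ≈ 0.2
PhCH₂–OC(O)C₆H₄NO₂ loses p-O₂N–C₆H₄–COO⁻: pKₐ(p-nitrobenzoic acid) ≈ 3.4
PhCH₂–OC₂H₅ loses CH₃CH₂O⁻: pKₐ(CH₃CH₂OH) ≈ 16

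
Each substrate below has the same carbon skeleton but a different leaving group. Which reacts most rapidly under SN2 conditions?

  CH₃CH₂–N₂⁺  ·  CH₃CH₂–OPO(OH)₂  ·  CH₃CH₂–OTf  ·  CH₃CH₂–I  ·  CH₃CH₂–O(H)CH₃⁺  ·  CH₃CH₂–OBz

The skeletons are identical, so relative rate is governed entirely by leaving-group ability.
The more stable X⁻ (or X) is on its own — i.e. the weaker a base it is — the better a leaving group it makes.
CH₃CH₂–N₂⁺ loses N₂: no meaningful conjugate acid; N₂ departs as an exceptionally stable neutral molecule
CH₃CH₂–OTf loses OTf⁻: pKₐ(CF₃SO₃H (triflic acid)) ≈ -14
CH₃CH₂–I loses I⁻: pKₐ(HI) ≈ -10
CH₃CH₂–O(H)CH₃⁺ loses R'OH: pKₐ(R'OH₂⁺) ≈ -2.4
CH₃CH₂–OPO(OH)₂ loses H₂PO₄⁻: pKₐ(H₃PO₄) ≈ 2.1
CH₃CH₂–OBz loses PhCOO⁻: pKₐ(C₆H₅COOH) ≈ 4.2

CH₃CH₂–N₂⁺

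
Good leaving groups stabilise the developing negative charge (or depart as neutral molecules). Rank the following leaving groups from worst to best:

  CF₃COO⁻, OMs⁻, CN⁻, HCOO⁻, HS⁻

CN⁻ < HS⁻ < HCOO⁻ < CF₃COO⁻ < OMs⁻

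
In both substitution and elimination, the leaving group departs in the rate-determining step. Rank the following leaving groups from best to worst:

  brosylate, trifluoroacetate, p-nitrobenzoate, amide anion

brosylate > trifluoroacetate > p-nitrobenzoate > amide anion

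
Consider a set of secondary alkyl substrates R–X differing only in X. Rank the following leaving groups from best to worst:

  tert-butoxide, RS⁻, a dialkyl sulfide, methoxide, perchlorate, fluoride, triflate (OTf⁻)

triflate (OTf⁻): pKₐ(CF₃SO₃H (triflic acid)) ≈ -14 — charge spread over three oxygens and a CF₃ group; the premier leaving group in synthesis
perchlorate: pKₐ(HClO₄) ≈ -10 — extremely weak base; rarely used for safety reasons
a dialkyl sulfide: pKₐ(R'₂SH⁺) ≈ -7 — neutral; leaves from a sulfonium salt (R–SR'₂⁺)
fluoride: pKₐ(HF) ≈ 3.2 — small and strongly basic; the poor halide leaving group
RS⁻: pKₐ(RSH (a thiol)) ≈ 10.5 — moderately basic; rarely leaves without activation
methoxide: pKₐ(CH₃OH) ≈ 15.5 — strong base; alkoxides do not leave unassisted
tert-butoxide: pKₐ(t-BuOH) ≈ 18 — bulky, strongly basic alkoxide

triflate (OTf⁻) > perchlorate > a dialkyl sulfide > fluoride > RS⁻ > methoxide > tert-butoxide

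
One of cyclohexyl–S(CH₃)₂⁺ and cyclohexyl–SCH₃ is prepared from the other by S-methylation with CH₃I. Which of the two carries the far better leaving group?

cyclohexyl–S(CH₃)₂⁺

From cyclohexyl–SCH₃ the departing group would be RS⁻ (pKₐ(RSH (a thiol)) ≈ 10.5). Moderately basic; rarely leaves without activation.
From cyclohexyl–S(CH₃)₂⁺ the leaving group is SR'₂ (pKₐ(R'₂SH⁺) ≈ -7). Neutral; leaves from a sulfonium salt (R–SR'₂⁺).
S-methylation with CH₃I works by allowing neutral dimethyl sulfide, rather than methanethiolate, to depart, making cyclohexyl–S(CH₃)₂⁺ enormously more reactive.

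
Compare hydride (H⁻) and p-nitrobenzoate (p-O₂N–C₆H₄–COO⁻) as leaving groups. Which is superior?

p-nitrobenzoate (p-O₂N–C₆H₄–COO⁻)

p-nitrobenzoate (p-O₂N–C₆H₄–COO⁻) is the better leaving group.
pKₐ(p-nitrobenzoic acid) ≈ 3.4 versus pKₐ(H₂) ≈ 36: p-nitrobenzoate (p-O₂N–C₆H₄–COO⁻) is the much weaker base.
Electron-withdrawing nitro group stabilises the carboxylate.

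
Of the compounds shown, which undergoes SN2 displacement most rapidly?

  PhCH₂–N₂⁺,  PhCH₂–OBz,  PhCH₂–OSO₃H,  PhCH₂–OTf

With the same alkyl group throughout, only the leaving group differentiates the rates.
Rank by basicity of the departing species: weakest base leaves most easily.
PhCH₂–N₂⁺ loses N₂: no meaningful conjugate acid; N₂ departs as an exceptionally stable neutral molecule
PhCH₂–OTf loses OTf⁻: pKₐ(CF₃SO₃H (triflic acid)) ≈ -14
PhCH₂–OSO₃H loses HSO₄⁻: pKₐ(H₂SO₄) ≈ -3
PhCH₂–OBz loses PhCOO⁻: pKₐ(C₆H₅COOH) ≈ 4.2

PhCH₂–N₂⁺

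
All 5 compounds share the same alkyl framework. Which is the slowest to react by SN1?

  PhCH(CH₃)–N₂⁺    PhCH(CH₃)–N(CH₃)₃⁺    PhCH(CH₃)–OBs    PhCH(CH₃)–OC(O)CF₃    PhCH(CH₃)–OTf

Same R in every case — rank the leaving groups.
A good leaving group is a weak base: the lower the pKₐ of its conjugate acid, the more readily it departs.
PhCH(CH₃)–N₂⁺ loses N₂: no meaningful conjugate acid; N₂ departs as an exceptionally stable neutral molecule
PhCH(CH₃)–OTf loses OTf⁻: pKₐ(CF₃SO₃H (triflic acid)) ≈ -14
PhCH(CH₃)–OBs loses OBs⁻: pKₐ(p-BrC₆H₄SO₃H) ≈ -2.8
PhCH(CH₃)–OC(O)CF₃ loses CF₃COO⁻: pKₐ(CF₃COOH) ≈ 0.2
PhCH(CH₃)–N(CH₃)₃⁺ loses NR'₃: pKₐ(R'₃NH⁺) ≈ 10.7

PhCH(CH₃)–N(CH₃)₃⁺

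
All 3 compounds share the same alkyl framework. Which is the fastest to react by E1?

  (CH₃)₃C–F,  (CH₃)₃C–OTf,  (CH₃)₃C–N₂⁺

The skeletons are identical, so relative rate is governed entirely by leaving-group ability.
A good leaving group is a weak base: the lower the pKₐ of its conjugate acid, the more readily it departs.
(CH₃)₃C–N₂⁺ loses N₂: no meaningful conjugate acid; N₂ departs as an exceptionally stable neutral molecule
(CH₃)₃C–OTf loses OTf⁻: pKₐ(CF₃SO₃H (triflic acid)) ≈ -14
(CH₃)₃C–F loses F⁻: pKₐ(HF) ≈ 3.2

(CH₃)₃C–N₂⁺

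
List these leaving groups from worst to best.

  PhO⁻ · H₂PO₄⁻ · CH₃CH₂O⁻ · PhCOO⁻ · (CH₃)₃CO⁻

(CH₃)₃CO⁻ < CH₃CH₂O⁻ < PhO⁻ < PhCOO⁻ < H₂PO₄⁻

A good leaving group is a weak base: the lower the pKₐ of its conjugate acid, the more readily it departs.
H₂PO₄⁻: pKₐ(H₃PO₄) ≈ 2.1 — moderate base; biological leaving group after further activation
PhCOO⁻: pKₐ(C₆H₅COOH) ≈ 4.2 — aryl carboxylate
PhO⁻: pKₐ(C₆H₅OH (phenol)) ≈ 10
CH₃CH₂O⁻: pKₐ(CH₃CH₂OH) ≈ 16 — strong base; alkoxides do not leave unassisted
(CH₃)₃CO⁻: pKₐ(t-BuOH) ≈ 18 — bulky, strongly basic alkoxide
The question asks for worst first, so the sequence is read in increasing leaving-group ability.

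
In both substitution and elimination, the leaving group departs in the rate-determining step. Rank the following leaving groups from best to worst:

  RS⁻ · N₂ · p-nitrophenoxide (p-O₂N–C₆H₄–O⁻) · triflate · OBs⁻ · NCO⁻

N₂ > triflate > OBs⁻ > NCO⁻ > p-nitrophenoxide (p-O₂N–C₆H₄–O⁻) > RS⁻

N₂: no meaningful conjugate acid; N₂ departs as an exceptionally stable neutral molecule
triflate: pKₐ(CF₃SO₃H (triflic acid)) ≈ -14
OBs⁻: pKₐ(p-BrC₆H₄SO₃H) ≈ -2.8 — arenesulfonate with a p-bromo substituent
NCO⁻: pKₐ(HOCN) ≈ 3.5
p-nitrophenoxide (p-O₂N–C₆H₄–O⁻): pKₐ(p-nitrophenol) ≈ 7.2
RS⁻: pKₐ(RSH (a thiol)) ≈ 10.5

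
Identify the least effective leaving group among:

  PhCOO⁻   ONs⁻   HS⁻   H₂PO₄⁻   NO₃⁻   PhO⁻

PhO⁻

Leaving-group ability tracks the stability of the departed species; conjugate-acid pKₐ is the usual yardstick (lower pKₐ → better LG).
ONs⁻: pKₐ(p-O₂NC₆H₄SO₃H) ≈ -3.5
NO₃⁻: pKₐ(HNO₃) ≈ -1.3
H₂PO₄⁻: pKₐ(H₃PO₄) ≈ 2.1
PhCOO⁻: pKₐ(C₆H₅COOH) ≈ 4.2
HS⁻: pKₐ(H₂S) ≈ 7
PhO⁻: pKₐ(C₆H₅OH (phenol)) ≈ 10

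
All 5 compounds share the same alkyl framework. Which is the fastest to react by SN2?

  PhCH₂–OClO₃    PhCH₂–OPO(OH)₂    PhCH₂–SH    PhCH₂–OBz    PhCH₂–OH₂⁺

PhCH₂–OClO₃

With the same alkyl group throughout, only the leaving group differentiates the rates.
Rank by basicity of the departing species: weakest base leaves most easily.
PhCH₂–OClO₃ loses ClO₄⁻: pKₐ(HClO₄) ≈ -10
PhCH₂–OH₂⁺ loses H₂O: pKₐ(H₃O⁺) ≈ -1.7
PhCH₂–OPO(OH)₂ loses H₂PO₄⁻: pKₐ(H₃PO₄) ≈ 2.1
PhCH₂–OBz loses PhCOO⁻: pKₐ(C₆H₅COOH) ≈ 4.2
PhCH₂–SH loses HS⁻: pKₐ(H₂S) ≈ 7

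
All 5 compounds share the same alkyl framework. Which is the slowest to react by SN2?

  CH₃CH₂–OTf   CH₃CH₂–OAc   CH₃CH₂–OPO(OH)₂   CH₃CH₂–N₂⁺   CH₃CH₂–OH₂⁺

CH₃CH₂–OAc

With the same alkyl group throughout, only the leaving group differentiates the rates.
A good leaving group is a weak base: the lower the pKₐ of its conjugate acid, the more readily it departs.
CH₃CH₂–N₂⁺ loses N₂: no meaningful conjugate acid; N₂ departs as an exceptionally stable neutral molecule
CH₃CH₂–OTf loses OTf⁻: pKₐ(CF₃SO₃H (triflic acid)) ≈ -14
CH₃CH₂–OH₂⁺ loses H₂O: pKₐ(H₃O⁺) ≈ -1.7
CH₃CH₂–OPO(OH)₂ loses H₂PO₄⁻: pKₐ(H₃PO₄) ≈ 2.1
CH₃CH₂–OAc loses AcO⁻: pKₐ(CH₃COOH) ≈ 4.8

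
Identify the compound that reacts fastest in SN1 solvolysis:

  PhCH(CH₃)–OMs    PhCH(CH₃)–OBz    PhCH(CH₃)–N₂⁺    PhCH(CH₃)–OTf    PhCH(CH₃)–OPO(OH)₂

PhCH(CH₃)–N₂⁺

Same R in every case — rank the leaving groups.
The more stable X⁻ (or X) is on its own — i.e. the weaker a base it is — the better a leaving group it makes.
PhCH(CH₃)–N₂⁺ loses N₂: no meaningful conjugate acid; N₂ departs as an exceptionally stable neutral molecule
PhCH(CH₃)–OTf loses OTf⁻: pKₐ(CF₃SO₃H (triflic acid)) ≈ -14
PhCH(CH₃)–OMs loses OMs⁻: pKₐ(CH₃SO₃H (MsOH)) ≈ -1.9
PhCH(CH₃)–OPO(OH)₂ loses H₂PO₄⁻: pKₐ(H₃PO₄) ≈ 2.1
PhCH(CH₃)–OBz loses PhCOO⁻: pKₐ(C₆H₅COOH) ≈ 4.2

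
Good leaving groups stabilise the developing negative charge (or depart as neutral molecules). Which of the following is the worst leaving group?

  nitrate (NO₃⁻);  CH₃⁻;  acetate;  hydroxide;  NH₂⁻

CH₃⁻

Rank by basicity of the departing species: weakest base leaves most easily.
nitrate (NO₃⁻): pKₐ(HNO₃) ≈ -1.3
acetate: pKₐ(CH₃COOH) ≈ 4.8
hydroxide: pKₐ(H₂O) ≈ 15.7
NH₂⁻: pKₐ(NH₃) ≈ 38
CH₃⁻: pKₐ(CH₄) ≈ 48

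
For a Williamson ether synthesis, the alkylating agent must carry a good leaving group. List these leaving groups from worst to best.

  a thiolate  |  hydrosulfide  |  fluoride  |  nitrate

a thiolate < hydrosulfide < fluoride < nitrate

nitrate: pKₐ(HNO₃) ≈ -1.3
fluoride: pKₐ(HF) ≈ 3.2 — small and strongly basic; the poor halide leaving group
hydrosulfide: pKₐ(H₂S) ≈ 7
a thiolate: pKₐ(RSH (a thiol)) ≈ 10.5
The question asks for worst first, so the sequence is read in increasing leaving-group ability.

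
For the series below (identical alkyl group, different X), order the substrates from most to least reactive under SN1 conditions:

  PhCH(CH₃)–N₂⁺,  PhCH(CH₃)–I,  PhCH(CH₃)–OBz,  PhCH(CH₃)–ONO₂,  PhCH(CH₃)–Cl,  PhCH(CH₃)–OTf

PhCH(CH₃)–N₂⁺ > PhCH(CH₃)–OTf > PhCH(CH₃)–I > PhCH(CH₃)–Cl > PhCH(CH₃)–ONO₂ > PhCH(CH₃)–OBz

With the same alkyl group throughout, only the leaving group differentiates the rates.
Leaving-group ability tracks the stability of the departed species; conjugate-acid pKₐ is the usual yardstick (lower pKₐ → better LG).
PhCH(CH₃)–N₂⁺ loses N₂: no meaningful conjugate acid; N₂ departs as an exceptionally stable neutral molecule
PhCH(CH₃)–OTf loses OTf⁻: pKₐ(CF₃SO₃H (triflic acid)) ≈ -14
PhCH(CH₃)–I loses I⁻: pKₐ(HI) ≈ -10
PhCH(CH₃)–Cl loses Cl⁻: pKₐ(HCl) ≈ -7
PhCH(CH₃)–ONO₂ loses NO₃⁻: pKₐ(HNO₃) ≈ -1.3
PhCH(CH₃)–OBz loses PhCOO⁻: pKₐ(C₆H₅COOH) ≈ 4.2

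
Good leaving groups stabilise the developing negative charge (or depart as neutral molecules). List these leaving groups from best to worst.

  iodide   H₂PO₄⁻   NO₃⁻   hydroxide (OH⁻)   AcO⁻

iodide > NO₃⁻ > H₂PO₄⁻ > AcO⁻ > hydroxide (OH⁻)

iodide: pKₐ(HI) ≈ -10
NO₃⁻: pKₐ(HNO₃) ≈ -1.3
H₂PO₄⁻: pKₐ(H₃PO₄) ≈ 2.1
AcO⁻: pKₐ(CH₃COOH) ≈ 4.8
hydroxide (OH⁻): pKₐ(H₂O) ≈ 15.7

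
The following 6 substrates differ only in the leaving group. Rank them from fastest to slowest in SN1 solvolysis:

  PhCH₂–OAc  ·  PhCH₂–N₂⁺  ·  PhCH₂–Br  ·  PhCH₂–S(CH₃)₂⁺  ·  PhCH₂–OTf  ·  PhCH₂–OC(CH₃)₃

PhCH₂–N₂⁺ > PhCH₂–OTf > PhCH₂–Br > PhCH₂–S(CH₃)₂⁺ > PhCH₂–OAc > PhCH₂–OC(CH₃)₃

With the same alkyl group throughout, only the leaving group differentiates the rates.
Rank by basicity of the departing species: weakest base leaves most easily.
PhCH₂–N₂⁺ loses N₂: no meaningful conjugate acid; N₂ departs as an exceptionally stable neutral molecule
PhCH₂–OTf loses OTf⁻: pKₐ(CF₃SO₃H (triflic acid)) ≈ -14
PhCH₂–Br loses Br⁻: pKₐ(HBr) ≈ -9
PhCH₂–S(CH₃)₂⁺ loses SR'₂: pKₐ(R'₂SH⁺) ≈ -7
PhCH₂–OAc loses AcO⁻: pKₐ(CH₃COOH) ≈ 4.8
PhCH₂–OC(CH₃)₃ loses (CH₃)₃CO⁻: pKₐ(t-BuOH) ≈ 18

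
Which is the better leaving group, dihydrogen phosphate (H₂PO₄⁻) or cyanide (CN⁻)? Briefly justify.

dihydrogen phosphate (H₂PO₄⁻)

dihydrogen phosphate (H₂PO₄⁻) is the better leaving group.
pKₐ(H₃PO₄) ≈ 2.1 versus pKₐ(HCN) ≈ 9.2: dihydrogen phosphate (H₂PO₄⁻) is the much weaker base.
Moderate base; biological leaving group after further activation.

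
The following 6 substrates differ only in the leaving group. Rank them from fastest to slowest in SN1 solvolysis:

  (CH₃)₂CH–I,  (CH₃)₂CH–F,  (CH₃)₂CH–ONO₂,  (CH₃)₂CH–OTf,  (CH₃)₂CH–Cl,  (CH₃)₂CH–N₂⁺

(CH₃)₂CH–N₂⁺ > (CH₃)₂CH–OTf > (CH₃)₂CH–I > (CH₃)₂CH–Cl > (CH₃)₂CH–ONO₂ > (CH₃)₂CH–F

The skeletons are identical, so relative rate is governed entirely by leaving-group ability.
Leaving-group ability tracks the stability of the departed species; conjugate-acid pKₐ is the usual yardstick (lower pKₐ → better LG).
(CH₃)₂CH–N₂⁺ loses N₂: no meaningful conjugate acid; N₂ departs as an exceptionally stable neutral molecule
(CH₃)₂CH–OTf loses OTf⁻: pKₐ(CF₃SO₃H (triflic acid)) ≈ -14
(CH₃)₂CH–I loses I⁻: pKₐ(HI) ≈ -10
(CH₃)₂CH–Cl loses Cl⁻: pKₐ(HCl) ≈ -7
(CH₃)₂CH–ONO₂ loses NO₃⁻: pKₐ(HNO₃) ≈ -1.3
(CH₃)₂CH–F loses F⁻: pKₐ(HF) ≈ 3.2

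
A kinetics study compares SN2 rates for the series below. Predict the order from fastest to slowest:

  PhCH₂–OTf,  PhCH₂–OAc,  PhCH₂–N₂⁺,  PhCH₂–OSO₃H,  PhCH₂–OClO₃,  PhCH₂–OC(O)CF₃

PhCH₂–N₂⁺ > PhCH₂–OTf > PhCH₂–OClO₃ > PhCH₂–OSO₃H > PhCH₂–OC(O)CF₃ > PhCH₂–OAc

Identical carbon frameworks mean the comparison reduces to leaving-group quality.
Leaving-group ability tracks the stability of the departed species; conjugate-acid pKₐ is the usual yardstick (lower pKₐ → better LG).
PhCH₂–N₂⁺ loses N₂: no meaningful conjugate acid; N₂ departs as an exceptionally stable neutral molecule
PhCH₂–OTf loses OTf⁻: pKₐ(CF₃SO₃H (triflic acid)) ≈ -14
PhCH₂–OClO₃ loses ClO₄⁻: pKₐ(HClO₄) ≈ -10
PhCH₂–OSO₃H loses HSO₄⁻: pKₐ(H₂SO₄) ≈ -3
PhCH₂–OC(O)CF₃ loses CF₃COO⁻: pKₐ(CF₃COOH) ≈ 0.2
PhCH₂–OAc loses AcO⁻: pKₐ(CH₃COOH) ≈ 4.8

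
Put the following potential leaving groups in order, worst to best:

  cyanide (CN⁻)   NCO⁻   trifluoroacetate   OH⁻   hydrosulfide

A good leaving group is a weak base: the lower the pKₐ of its conjugate acid, the more readily it departs.
trifluoroacetate: pKₐ(CF₃COOH) ≈ 0.2
NCO⁻: pKₐ(HOCN) ≈ 3.5
hydrosulfide: pKₐ(H₂S) ≈ 7
cyanide (CN⁻): pKₐ(HCN) ≈ 9.2
OH⁻: pKₐ(H₂O) ≈ 15.7
Reversing gives the worst-to-best order requested.

OH⁻ < cyanide (CN⁻) < hydrosulfide < NCO⁻ < trifluoroacetate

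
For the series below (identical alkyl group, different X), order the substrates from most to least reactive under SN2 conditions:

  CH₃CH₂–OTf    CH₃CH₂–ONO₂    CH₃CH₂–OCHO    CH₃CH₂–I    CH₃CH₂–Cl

With the same alkyl group throughout, only the leaving group differentiates the rates.
Rank by basicity of the departing species: weakest base leaves most easily.
CH₃CH₂–OTf loses OTf⁻: pKₐ(CF₃SO₃H (triflic acid)) ≈ -14
CH₃CH₂–I loses I⁻: pKₐ(HI) ≈ -10
CH₃CH₂–Cl loses Cl⁻: pKₐ(HCl) ≈ -7
CH₃CH₂–ONO₂ loses NO₃⁻: pKₐ(HNO₃) ≈ -1.3
CH₃CH₂–OCHO loses HCOO⁻: pKₐ(HCOOH) ≈ 3.8

CH₃CH₂–OTf > CH₃CH₂–I > CH₃CH₂–Cl > CH₃CH₂–ONO₂ > CH₃CH₂–OCHO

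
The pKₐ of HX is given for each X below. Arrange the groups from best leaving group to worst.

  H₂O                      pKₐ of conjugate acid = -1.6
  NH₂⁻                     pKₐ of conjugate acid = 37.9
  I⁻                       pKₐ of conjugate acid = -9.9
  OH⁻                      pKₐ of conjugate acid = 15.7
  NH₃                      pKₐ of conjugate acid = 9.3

Lower conjugate-acid pKₐ ⇒ weaker base ⇒ better leaving group.
Sorting by the given values: I⁻ (-9.9), H₂O (-1.6), NH₃ (9.3), OH⁻ (15.7), NH₂⁻ (37.9).

I⁻ > H₂O > NH₃ > OH⁻ > NH₂⁻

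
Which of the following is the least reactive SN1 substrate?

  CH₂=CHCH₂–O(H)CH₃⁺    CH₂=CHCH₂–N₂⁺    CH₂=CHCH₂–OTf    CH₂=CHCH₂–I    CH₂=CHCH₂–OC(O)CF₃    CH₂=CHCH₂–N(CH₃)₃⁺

CH₂=CHCH₂–N(CH₃)₃⁺

Identical carbon frameworks mean the comparison reduces to leaving-group quality.
A good leaving group is a weak base: the lower the pKₐ of its conjugate acid, the more readily it departs.
CH₂=CHCH₂–N₂⁺ loses N₂: no meaningful conjugate acid; N₂ departs as an exceptionally stable neutral molecule
CH₂=CHCH₂–OTf loses OTf⁻: pKₐ(CF₃SO₃H (triflic acid)) ≈ -14
CH₂=CHCH₂–I loses I⁻: pKₐ(HI) ≈ -10
CH₂=CHCH₂–O(H)CH₃⁺ loses R'OH: pKₐ(R'OH₂⁺) ≈ -2.4
CH₂=CHCH₂–OC(O)CF₃ loses CF₃COO⁻: pKₐ(CF₃COOH) ≈ 0.2
CH₂=CHCH₂–N(CH₃)₃⁺ loses NR'₃: pKₐ(R'₃NH⁺) ≈ 10.7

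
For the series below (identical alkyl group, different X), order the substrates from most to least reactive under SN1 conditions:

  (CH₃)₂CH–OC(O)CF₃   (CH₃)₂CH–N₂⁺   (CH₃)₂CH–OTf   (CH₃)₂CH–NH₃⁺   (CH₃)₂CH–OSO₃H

(CH₃)₂CH–N₂⁺ > (CH₃)₂CH–OTf > (CH₃)₂CH–OSO₃H > (CH₃)₂CH–OC(O)CF₃ > (CH₃)₂CH–NH₃⁺

Identical carbon frameworks mean the comparison reduces to leaving-group quality.
The more stable X⁻ (or X) is on its own — i.e. the weaker a base it is — the better a leaving group it makes.
(CH₃)₂CH–N₂⁺ loses N₂: no meaningful conjugate acid; N₂ departs as an exceptionally stable neutral molecule
(CH₃)₂CH–OTf loses OTf⁻: pKₐ(CF₃SO₃H (triflic acid)) ≈ -14
(CH₃)₂CH–OSO₃H loses HSO₄⁻: pKₐ(H₂SO₄) ≈ -3
(CH₃)₂CH–OC(O)CF₃ loses CF₃COO⁻: pKₐ(CF₃COOH) ≈ 0.2
(CH₃)₂CH–NH₃⁺ loses NH₃: pKₐ(NH₄⁺) ≈ 9.2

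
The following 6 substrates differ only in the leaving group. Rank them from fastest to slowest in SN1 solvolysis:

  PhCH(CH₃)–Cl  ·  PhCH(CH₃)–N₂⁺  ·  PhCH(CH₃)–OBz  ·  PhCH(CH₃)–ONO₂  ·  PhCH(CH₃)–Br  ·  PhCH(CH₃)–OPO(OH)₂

PhCH(CH₃)–N₂⁺ > PhCH(CH₃)–Br > PhCH(CH₃)–Cl > PhCH(CH₃)–ONO₂ > PhCH(CH₃)–OPO(OH)₂ > PhCH(CH₃)–OBz

The skeletons are identical, so relative rate is governed entirely by leaving-group ability.
The more stable X⁻ (or X) is on its own — i.e. the weaker a base it is — the better a leaving group it makes.
PhCH(CH₃)–N₂⁺ loses N₂: no meaningful conjugate acid; N₂ departs as an exceptionally stable neutral molecule
PhCH(CH₃)–Br loses Br⁻: pKₐ(HBr) ≈ -9
PhCH(CH₃)–Cl loses Cl⁻: pKₐ(HCl) ≈ -7
PhCH(CH₃)–ONO₂ loses NO₃⁻: pKₐ(HNO₃) ≈ -1.3
PhCH(CH₃)–OPO(OH)₂ loses H₂PO₄⁻: pKₐ(H₃PO₄) ≈ 2.1
PhCH(CH₃)–OBz loses PhCOO⁻: pKₐ(C₆H₅COOH) ≈ 4.2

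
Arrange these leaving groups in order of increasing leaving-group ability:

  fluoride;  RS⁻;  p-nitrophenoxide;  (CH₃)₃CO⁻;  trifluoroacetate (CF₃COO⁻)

(CH₃)₃CO⁻ < RS⁻ < p-nitrophenoxide < fluoride < trifluoroacetate (CF₃COO⁻)

Rank by basicity of the departing species: weakest base leaves most easily.
trifluoroacetate (CF₃COO⁻): pKₐ(CF₃COOH) ≈ 0.2
fluoride: pKₐ(HF) ≈ 3.2
p-nitrophenoxide: pKₐ(p-nitrophenol) ≈ 7.2
RS⁻: pKₐ(RSH (a thiol)) ≈ 10.5
(CH₃)₃CO⁻: pKₐ(t-BuOH) ≈ 18
The question asks for worst first, so the sequence is read in increasing leaving-group ability.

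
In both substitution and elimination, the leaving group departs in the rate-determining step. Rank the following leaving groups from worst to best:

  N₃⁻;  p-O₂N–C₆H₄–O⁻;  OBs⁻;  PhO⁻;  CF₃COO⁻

PhO⁻ < p-O₂N–C₆H₄–O⁻ < N₃⁻ < CF₃COO⁻ < OBs⁻

OBs⁻: pKₐ(p-BrC₆H₄SO₃H) ≈ -2.8
CF₃COO⁻: pKₐ(CF₃COOH) ≈ 0.2
N₃⁻: pKₐ(HN₃) ≈ 4.7
p-O₂N–C₆H₄–O⁻: pKₐ(p-nitrophenol) ≈ 7.2
PhO⁻: pKₐ(C₆H₅OH (phenol)) ≈ 10
Reversing gives the worst-to-best order requested.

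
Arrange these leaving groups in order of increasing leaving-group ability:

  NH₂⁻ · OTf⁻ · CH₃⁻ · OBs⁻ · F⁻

OTf⁻: pKₐ(CF₃SO₃H (triflic acid)) ≈ -14
OBs⁻: pKₐ(p-BrC₆H₄SO₃H) ≈ -2.8
F⁻: pKₐ(HF) ≈ 3.2 — small and strongly basic; the poor halide leaving group
NH₂⁻: pKₐ(NH₃) ≈ 38
CH₃⁻: pKₐ(CH₄) ≈ 48 — unstabilised carbanion; the worst conceivable leaving group
Listed from poorest to best leaving group as asked.

CH₃⁻ < NH₂⁻ < F⁻ < OBs⁻ < OTf⁻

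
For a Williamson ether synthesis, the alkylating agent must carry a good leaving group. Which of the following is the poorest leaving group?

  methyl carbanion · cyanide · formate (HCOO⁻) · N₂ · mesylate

methyl carbanion

N₂: no meaningful conjugate acid; N₂ departs as an exceptionally stable neutral molecule
mesylate: pKₐ(CH₃SO₃H (MsOH)) ≈ -1.9
formate (HCOO⁻): pKₐ(HCOOH) ≈ 3.8
cyanide: pKₐ(HCN) ≈ 9.2
methyl carbanion: pKₐ(CH₄) ≈ 48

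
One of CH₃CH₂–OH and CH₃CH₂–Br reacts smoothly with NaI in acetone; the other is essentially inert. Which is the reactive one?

From CH₃CH₂–OH the departing group would be OH⁻ (pKₐ(H₂O) ≈ 15.7). Strong base; essentially never leaves without prior activation.
From CH₃CH₂–Br the leaving group is Br⁻ (pKₐ(HBr) ≈ -9). Weak base; good leaving group.
(In practice CH₃CH₂–Br is made from CH₃CH₂–OH by treatment with PBr₃, replacing the hydroxyl with bromide.)

CH₃CH₂–Br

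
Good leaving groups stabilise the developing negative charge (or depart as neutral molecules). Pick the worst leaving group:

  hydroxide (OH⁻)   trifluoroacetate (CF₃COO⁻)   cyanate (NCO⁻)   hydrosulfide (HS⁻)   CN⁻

hydroxide (OH⁻)

trifluoroacetate (CF₃COO⁻): pKₐ(CF₃COOH) ≈ 0.2
cyanate (NCO⁻): pKₐ(HOCN) ≈ 3.5
hydrosulfide (HS⁻): pKₐ(H₂S) ≈ 7
CN⁻: pKₐ(HCN) ≈ 9.2
hydroxide (OH⁻): pKₐ(H₂O) ≈ 15.7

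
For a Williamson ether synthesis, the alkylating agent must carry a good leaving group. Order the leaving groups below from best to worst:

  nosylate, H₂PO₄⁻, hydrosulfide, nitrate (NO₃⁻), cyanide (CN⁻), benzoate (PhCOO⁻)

nosylate: pKₐ(p-O₂NC₆H₄SO₃H) ≈ -3.5 — p-nitro group further stabilises the sulfonate
nitrate (NO₃⁻): pKₐ(HNO₃) ≈ -1.3 — resonance-delocalised over three oxygens
H₂PO₄⁻: pKₐ(H₃PO₄) ≈ 2.1 — moderate base; biological leaving group after further activation
benzoate (PhCOO⁻): pKₐ(C₆H₅COOH) ≈ 4.2 — aryl carboxylate
hydrosulfide: pKₐ(H₂S) ≈ 7 — larger and more polarisable than the oxygen analogue
cyanide (CN⁻): pKₐ(HCN) ≈ 9.2

nosylate > nitrate (NO₃⁻) > H₂PO₄⁻ > benzoate (PhCOO⁻) > hydrosulfide > cyanide (CN⁻)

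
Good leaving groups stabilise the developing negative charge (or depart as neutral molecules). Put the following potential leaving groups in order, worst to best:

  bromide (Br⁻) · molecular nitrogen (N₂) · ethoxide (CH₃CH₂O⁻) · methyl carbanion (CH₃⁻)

A good leaving group is a weak base: the lower the pKₐ of its conjugate acid, the more readily it departs.
molecular nitrogen (N₂): no meaningful conjugate acid; N₂ departs as an exceptionally stable neutral molecule
bromide (Br⁻): pKₐ(HBr) ≈ -9 — weak base; good leaving group
ethoxide (CH₃CH₂O⁻): pKₐ(CH₃CH₂OH) ≈ 16
methyl carbanion (CH₃⁻): pKₐ(CH₄) ≈ 48
Listed from poorest to best leaving group as asked.

methyl carbanion (CH₃⁻) < ethoxide (CH₃CH₂O⁻) < bromide (Br⁻) < molecular nitrogen (N₂)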